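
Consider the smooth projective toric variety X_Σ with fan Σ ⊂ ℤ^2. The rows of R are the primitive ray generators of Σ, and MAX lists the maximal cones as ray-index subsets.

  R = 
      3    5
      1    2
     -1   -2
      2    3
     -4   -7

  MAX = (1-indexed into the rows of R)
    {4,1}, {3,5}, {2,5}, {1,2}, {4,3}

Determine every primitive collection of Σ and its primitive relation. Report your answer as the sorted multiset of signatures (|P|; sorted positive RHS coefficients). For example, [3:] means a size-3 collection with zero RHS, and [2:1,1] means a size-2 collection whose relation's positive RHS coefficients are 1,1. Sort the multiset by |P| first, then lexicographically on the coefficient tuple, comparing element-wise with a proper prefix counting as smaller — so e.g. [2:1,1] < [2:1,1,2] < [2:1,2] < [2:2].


The 5 primitive collections of Σ (r=5, n=2):

  P={2,3}:  v_{2} + v_{3} = 0  →  sig = [2:]
  P={1,3}:  v_{1} + v_{3} = v_{4}  →  sig = [2:1]
  P={1,5}:  v_{1} + v_{5} = v_{3}  →  sig = [2:1]
  P={2,4}:  v_{2} + v_{4} = v_{1}  →  sig = [2:1]
  P={4,5}:  v_{4} + v_{5} = 2·v_{3}  →  sig = [2:2]

so the primitive-relation signature multiset is
{ [2:],  [2:1] ×3,  [2:2] }


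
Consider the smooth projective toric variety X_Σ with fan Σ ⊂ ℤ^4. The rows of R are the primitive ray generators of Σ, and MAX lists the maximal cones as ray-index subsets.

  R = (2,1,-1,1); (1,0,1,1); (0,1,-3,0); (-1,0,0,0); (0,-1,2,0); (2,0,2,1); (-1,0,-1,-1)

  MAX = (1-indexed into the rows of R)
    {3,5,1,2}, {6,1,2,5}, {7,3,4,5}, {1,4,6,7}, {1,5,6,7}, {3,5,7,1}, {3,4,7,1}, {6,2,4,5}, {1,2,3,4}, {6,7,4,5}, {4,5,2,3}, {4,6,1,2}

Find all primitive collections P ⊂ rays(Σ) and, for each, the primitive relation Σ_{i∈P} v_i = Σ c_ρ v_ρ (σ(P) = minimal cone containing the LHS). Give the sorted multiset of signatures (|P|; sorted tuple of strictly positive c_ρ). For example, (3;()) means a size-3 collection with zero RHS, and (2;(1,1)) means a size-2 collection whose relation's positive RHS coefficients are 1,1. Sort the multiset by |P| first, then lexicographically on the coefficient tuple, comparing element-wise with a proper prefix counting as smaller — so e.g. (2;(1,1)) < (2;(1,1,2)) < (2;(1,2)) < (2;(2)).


3 collections generate NE(X_Σ); each relation:

  P={2,7}:  v_{2} + v_{7} = 0  ⇒ sig = (2;())
  P={3,6}:  v_{3} + v_{6} = v_{1}  ⇒ sig = (2;(1))
  P={1,4,5}:  v_{1} + v_{4} + v_{5} = v_{2}  ⇒ sig = (3;(1))

so the primitive-relation signature multiset is
{ (2;()),  (2;(1)),  (3;(1)) }


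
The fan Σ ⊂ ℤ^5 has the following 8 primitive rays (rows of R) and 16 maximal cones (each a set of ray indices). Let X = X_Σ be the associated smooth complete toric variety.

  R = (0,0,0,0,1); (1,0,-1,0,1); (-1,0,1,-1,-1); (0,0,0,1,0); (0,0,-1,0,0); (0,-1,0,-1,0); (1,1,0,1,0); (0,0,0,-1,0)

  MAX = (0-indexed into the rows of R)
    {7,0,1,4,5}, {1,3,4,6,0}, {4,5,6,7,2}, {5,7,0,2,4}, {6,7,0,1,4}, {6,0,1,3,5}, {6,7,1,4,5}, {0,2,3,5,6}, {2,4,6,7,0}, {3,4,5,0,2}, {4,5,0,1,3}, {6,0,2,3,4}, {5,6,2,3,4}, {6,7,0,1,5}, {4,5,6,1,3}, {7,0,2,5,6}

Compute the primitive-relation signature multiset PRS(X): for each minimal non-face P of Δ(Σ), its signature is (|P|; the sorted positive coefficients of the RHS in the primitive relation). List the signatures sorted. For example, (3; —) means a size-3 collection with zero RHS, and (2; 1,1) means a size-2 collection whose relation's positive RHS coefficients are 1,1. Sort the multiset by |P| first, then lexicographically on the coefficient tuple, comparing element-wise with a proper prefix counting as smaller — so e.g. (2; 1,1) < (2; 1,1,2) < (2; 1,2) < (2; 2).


3 minimal non-faces of Δ(Σ) (on 8 rays):

  P={3,7}:  v_{3} + v_{7} = 0 ; sig = (2; —)
  P={1,2}:  v_{1} + v_{2} = v_{7} ; sig = (2; 1)
  P={0,4,5,6}:  v_{0} + v_{4} + v_{5} + v_{6} = v_{1} ; sig = (4; 1)

Hence PRS(X_Σ) =
    (2; —)
    (2; 1)
    (4; 1)


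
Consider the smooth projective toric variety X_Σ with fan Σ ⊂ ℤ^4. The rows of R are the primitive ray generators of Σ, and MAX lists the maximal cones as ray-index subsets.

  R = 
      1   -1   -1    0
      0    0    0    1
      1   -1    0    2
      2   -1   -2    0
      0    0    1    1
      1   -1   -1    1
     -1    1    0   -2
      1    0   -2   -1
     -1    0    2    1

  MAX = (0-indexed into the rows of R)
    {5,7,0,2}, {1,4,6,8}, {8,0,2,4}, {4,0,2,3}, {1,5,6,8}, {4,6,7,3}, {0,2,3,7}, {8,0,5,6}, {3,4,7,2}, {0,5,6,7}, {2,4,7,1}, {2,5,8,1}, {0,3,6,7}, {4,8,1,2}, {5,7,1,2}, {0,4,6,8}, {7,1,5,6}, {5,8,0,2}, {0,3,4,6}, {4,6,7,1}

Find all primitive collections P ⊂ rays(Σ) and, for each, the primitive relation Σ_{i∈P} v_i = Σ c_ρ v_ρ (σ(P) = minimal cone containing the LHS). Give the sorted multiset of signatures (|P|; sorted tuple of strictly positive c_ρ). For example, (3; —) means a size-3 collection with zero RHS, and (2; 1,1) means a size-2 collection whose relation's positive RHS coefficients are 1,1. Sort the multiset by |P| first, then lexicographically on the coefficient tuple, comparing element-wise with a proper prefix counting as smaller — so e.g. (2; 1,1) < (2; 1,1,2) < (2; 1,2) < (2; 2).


Minimal non-faces — 8 found among 9 rays, 20 max cones:

  P={2,6}:  v_{2} + v_{6} = 0 ; sig = (2; —)
  P={7,8}:  v_{7} + v_{8} = 0 ; sig = (2; —)
  P={0,1}:  v_{0} + v_{1} = v_{5} ; sig = (2; 1)
  P={4,5}:  v_{4} + v_{5} = v_{2} ; sig = (2; 1)
  P={1,3}:  v_{1} + v_{3} = v_{2} + v_{7} ; sig = (2; 1,1)
  P={3,8}:  v_{3} + v_{8} = v_{0} + v_{4} ; sig = (2; 1,1)
  P={3,5}:  v_{3} + v_{5} = v_{0} + v_{2} + v_{7} ; sig = (2; 1,1,1)
  P={0,4,7}:  v_{0} + v_{4} + v_{7} = v_{3} ; sig = (3; 1)

Sorted signature multiset PRS(X):
[(2; —), (2; —), (2; 1), (2; 1), (2; 1,1), (2; 1,1), (2; 1,1,1), (3; 1)]


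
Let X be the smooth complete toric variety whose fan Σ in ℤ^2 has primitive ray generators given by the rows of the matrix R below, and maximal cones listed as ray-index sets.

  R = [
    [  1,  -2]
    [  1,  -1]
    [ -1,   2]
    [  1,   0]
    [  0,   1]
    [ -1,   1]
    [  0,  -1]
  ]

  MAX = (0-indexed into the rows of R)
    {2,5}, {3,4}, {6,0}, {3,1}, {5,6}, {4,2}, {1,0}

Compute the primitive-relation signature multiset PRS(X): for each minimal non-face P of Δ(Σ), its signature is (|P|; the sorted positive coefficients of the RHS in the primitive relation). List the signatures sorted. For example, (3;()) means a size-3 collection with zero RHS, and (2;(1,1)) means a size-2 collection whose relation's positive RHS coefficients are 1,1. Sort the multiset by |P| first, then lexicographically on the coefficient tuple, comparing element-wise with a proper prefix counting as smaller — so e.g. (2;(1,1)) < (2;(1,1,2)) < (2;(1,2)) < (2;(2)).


|primitive collections| = 14. Relations:

  P = {0,2}:  v_{0} + v_{2} = 0  ⟹  sig = (2;())
  P = {1,5}:  v_{1} + v_{5} = 0  ⟹  sig = (2;())
  P = {4,6}:  v_{4} + v_{6} = 0  ⟹  sig = (2;())
  P = {0,4}:  v_{0} + v_{4} = v_{1}  ⟹  sig = (2;(1))
  P = {0,5}:  v_{0} + v_{5} = v_{6}  ⟹  sig = (2;(1))
  P = {1,2}:  v_{1} + v_{2} = v_{4}  ⟹  sig = (2;(1))
  P = {1,4}:  v_{1} + v_{4} = v_{3}  ⟹  sig = (2;(1))
  P = {1,6}:  v_{1} + v_{6} = v_{0}  ⟹  sig = (2;(1))
  P = {2,6}:  v_{2} + v_{6} = v_{5}  ⟹  sig = (2;(1))
  P = {3,5}:  v_{3} + v_{5} = v_{4}  ⟹  sig = (2;(1))
  P = {3,6}:  v_{3} + v_{6} = v_{1}  ⟹  sig = (2;(1))
  P = {4,5}:  v_{4} + v_{5} = v_{2}  ⟹  sig = (2;(1))
  P = {0,3}:  v_{0} + v_{3} = 2·v_{1}  ⟹  sig = (2;(2))
  P = {2,3}:  v_{2} + v_{3} = 2·v_{4}  ⟹  sig = (2;(2))

Sorted signature multiset PRS(X):
    (2;())
    (2;())
    (2;())
    (2;(1))
    (2;(1))
    (2;(1))
    (2;(1))
    (2;(1))
    (2;(1))
    (2;(1))
    (2;(1))
    (2;(1))
    (2;(2))
    (2;(2))


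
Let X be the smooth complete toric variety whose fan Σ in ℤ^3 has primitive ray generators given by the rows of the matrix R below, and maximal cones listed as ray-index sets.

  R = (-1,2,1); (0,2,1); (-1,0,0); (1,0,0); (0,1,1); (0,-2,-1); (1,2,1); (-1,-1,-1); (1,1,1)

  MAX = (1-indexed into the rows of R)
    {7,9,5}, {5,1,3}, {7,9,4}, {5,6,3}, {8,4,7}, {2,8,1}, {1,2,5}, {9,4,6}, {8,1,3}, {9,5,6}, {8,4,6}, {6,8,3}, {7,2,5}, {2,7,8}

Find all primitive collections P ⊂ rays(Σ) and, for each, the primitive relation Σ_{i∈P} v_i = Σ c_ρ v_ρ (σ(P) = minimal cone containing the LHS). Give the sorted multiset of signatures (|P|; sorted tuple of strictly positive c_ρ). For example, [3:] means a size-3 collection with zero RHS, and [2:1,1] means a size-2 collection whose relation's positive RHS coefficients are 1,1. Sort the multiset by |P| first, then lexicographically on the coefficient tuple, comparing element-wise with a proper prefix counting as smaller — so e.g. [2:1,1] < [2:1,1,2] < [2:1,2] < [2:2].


15 collections generate NE(X_Σ); each relation:

  P = {2,6}:  v_{2} + v_{6} = 0  ⟹  sig = [2:]
  P = {3,4}:  v_{3} + v_{4} = 0  ⟹  sig = [2:]
  P = {8,9}:  v_{8} + v_{9} = 0  ⟹  sig = [2:]
  P = {1,4}:  v_{1} + v_{4} = v_{2}  ⟹  sig = [2:1]
  P = {1,6}:  v_{1} + v_{6} = v_{3}  ⟹  sig = [2:1]
  P = {2,3}:  v_{2} + v_{3} = v_{1}  ⟹  sig = [2:1]
  P = {2,4}:  v_{2} + v_{4} = v_{7}  ⟹  sig = [2:1]
  P = {3,7}:  v_{3} + v_{7} = v_{2}  ⟹  sig = [2:1]
  P = {3,9}:  v_{3} + v_{9} = v_{5}  ⟹  sig = [2:1]
  P = {4,5}:  v_{4} + v_{5} = v_{9}  ⟹  sig = [2:1]
  P = {5,8}:  v_{5} + v_{8} = v_{3}  ⟹  sig = [2:1]
  P = {6,7}:  v_{6} + v_{7} = v_{4}  ⟹  sig = [2:1]
  P = {1,9}:  v_{1} + v_{9} = v_{2} + v_{5}  ⟹  sig = [2:1,1]
  P = {2,9}:  v_{2} + v_{9} = v_{5} + v_{7}  ⟹  sig = [2:1,1]
  P = {1,7}:  v_{1} + v_{7} = 2·v_{2}  ⟹  sig = [2:2]

Sorted signature multiset PRS(X):
    |P|=2: 15 collections, coeffs (), (), (), (1), (1), (1), (1), (1), (1), (1), (1), (1), (1,1), (1,1), (2)


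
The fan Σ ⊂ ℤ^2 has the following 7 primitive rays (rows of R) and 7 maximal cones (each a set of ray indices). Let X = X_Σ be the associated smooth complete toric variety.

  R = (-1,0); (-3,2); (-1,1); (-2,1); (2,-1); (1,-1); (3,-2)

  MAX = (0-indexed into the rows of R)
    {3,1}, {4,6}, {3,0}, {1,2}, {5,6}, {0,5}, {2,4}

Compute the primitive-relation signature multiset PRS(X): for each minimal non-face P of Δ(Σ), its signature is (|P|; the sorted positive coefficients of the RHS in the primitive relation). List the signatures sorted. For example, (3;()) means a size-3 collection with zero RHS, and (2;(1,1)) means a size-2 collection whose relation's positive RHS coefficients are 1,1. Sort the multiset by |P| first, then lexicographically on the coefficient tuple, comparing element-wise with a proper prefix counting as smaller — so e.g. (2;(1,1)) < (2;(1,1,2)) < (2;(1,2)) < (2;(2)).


14 minimal non-faces of Δ(Σ) (on 7 rays):

  P={1,6}:  v_{1} + v_{6} = 0  so sig = (2;())
  P={2,5}:  v_{2} + v_{5} = 0  so sig = (2;())
  P={3,4}:  v_{3} + v_{4} = 0  so sig = (2;())
  P={0,2}:  v_{0} + v_{2} = v_{3}  so sig = (2;(1))
  P={0,4}:  v_{0} + v_{4} = v_{5}  so sig = (2;(1))
  P={1,4}:  v_{1} + v_{4} = v_{2}  so sig = (2;(1))
  P={1,5}:  v_{1} + v_{5} = v_{3}  so sig = (2;(1))
  P={2,3}:  v_{2} + v_{3} = v_{1}  so sig = (2;(1))
  P={2,6}:  v_{2} + v_{6} = v_{4}  so sig = (2;(1))
  P={3,5}:  v_{3} + v_{5} = v_{0}  so sig = (2;(1))
  P={3,6}:  v_{3} + v_{6} = v_{5}  so sig = (2;(1))
  P={4,5}:  v_{4} + v_{5} = v_{6}  so sig = (2;(1))
  P={0,1}:  v_{0} + v_{1} = 2·v_{3}  so sig = (2;(2))
  P={0,6}:  v_{0} + v_{6} = 2·v_{5}  so sig = (2;(2))

Sorted signature multiset PRS(X):
    |P|=2: 14 collections, coeffs (), (), (), (1), (1), (1), (1), (1), (1), (1), (1), (1), (2), (2)


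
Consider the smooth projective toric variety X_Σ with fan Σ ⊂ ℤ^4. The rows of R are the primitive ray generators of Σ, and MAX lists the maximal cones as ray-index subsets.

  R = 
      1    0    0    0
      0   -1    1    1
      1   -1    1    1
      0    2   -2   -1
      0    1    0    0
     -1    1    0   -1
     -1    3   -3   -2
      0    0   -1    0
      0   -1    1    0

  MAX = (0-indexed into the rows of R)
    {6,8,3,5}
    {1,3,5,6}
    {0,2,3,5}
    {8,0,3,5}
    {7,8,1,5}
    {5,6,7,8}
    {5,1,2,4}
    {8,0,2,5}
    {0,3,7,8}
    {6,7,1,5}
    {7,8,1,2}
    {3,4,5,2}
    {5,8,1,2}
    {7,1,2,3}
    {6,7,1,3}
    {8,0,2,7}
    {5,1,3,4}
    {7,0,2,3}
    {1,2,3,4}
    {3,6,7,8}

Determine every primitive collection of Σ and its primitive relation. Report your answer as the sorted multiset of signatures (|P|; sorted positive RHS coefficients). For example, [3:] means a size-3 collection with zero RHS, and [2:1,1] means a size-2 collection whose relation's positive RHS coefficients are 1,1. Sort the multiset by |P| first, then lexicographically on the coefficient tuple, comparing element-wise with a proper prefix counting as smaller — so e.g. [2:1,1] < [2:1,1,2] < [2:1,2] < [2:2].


14 collections generate NE(X_Σ); each relation:

  • {0,1}:  v_{0} + v_{1} = v_{2}  so sig = [2:1]
  • {2,6}:  v_{2} + v_{6} = v_{3}  so sig = [2:1]
  • {4,7}:  v_{4} + v_{7} = v_{1} + v_{3}  so sig = [2:1,1]
  • {4,8}:  v_{4} + v_{8} = v_{2} + v_{5}  so sig = [2:1,1]
  • {0,4}:  v_{0} + v_{4} = 2·v_{2} + v_{3} + v_{5}  so sig = [2:1,1,2]
  • {4,6}:  v_{4} + v_{6} = v_{1} + 2·v_{3} + v_{5}  so sig = [2:1,1,2]
  • {0,6}:  v_{0} + v_{6} = 2·v_{3} + v_{8}  so sig = [2:1,2]
  • {1,3,8}:  v_{1} + v_{3} + v_{8} = 0  so sig = [3:]
  • {2,5,7}:  v_{2} + v_{5} + v_{7} = 0  so sig = [3:]
  • {2,3,8}:  v_{2} + v_{3} + v_{8} = v_{0}  so sig = [3:1]
  • {3,5,7}:  v_{3} + v_{5} + v_{7} = v_{6}  so sig = [3:1]
  • {0,5,7}:  v_{0} + v_{5} + v_{7} = v_{3} + v_{8}  so sig = [3:1,1]
  • {1,6,8}:  v_{1} + v_{6} + v_{8} = v_{5} + v_{7}  so sig = [3:1,1]
  • {1,2,3,5}:  v_{1} + v_{2} + v_{3} + v_{5} = v_{4}  so sig = [4:1]

Signatures (|P|; sorted positive RHS coefficients), sorted:
{ [2:1] ×2,  [2:1,1] ×2,  [2:1,1,2] ×2,  [2:1,2],  [3:] ×2,  [3:1] ×2,  [3:1,1] ×2,  [4:1] }


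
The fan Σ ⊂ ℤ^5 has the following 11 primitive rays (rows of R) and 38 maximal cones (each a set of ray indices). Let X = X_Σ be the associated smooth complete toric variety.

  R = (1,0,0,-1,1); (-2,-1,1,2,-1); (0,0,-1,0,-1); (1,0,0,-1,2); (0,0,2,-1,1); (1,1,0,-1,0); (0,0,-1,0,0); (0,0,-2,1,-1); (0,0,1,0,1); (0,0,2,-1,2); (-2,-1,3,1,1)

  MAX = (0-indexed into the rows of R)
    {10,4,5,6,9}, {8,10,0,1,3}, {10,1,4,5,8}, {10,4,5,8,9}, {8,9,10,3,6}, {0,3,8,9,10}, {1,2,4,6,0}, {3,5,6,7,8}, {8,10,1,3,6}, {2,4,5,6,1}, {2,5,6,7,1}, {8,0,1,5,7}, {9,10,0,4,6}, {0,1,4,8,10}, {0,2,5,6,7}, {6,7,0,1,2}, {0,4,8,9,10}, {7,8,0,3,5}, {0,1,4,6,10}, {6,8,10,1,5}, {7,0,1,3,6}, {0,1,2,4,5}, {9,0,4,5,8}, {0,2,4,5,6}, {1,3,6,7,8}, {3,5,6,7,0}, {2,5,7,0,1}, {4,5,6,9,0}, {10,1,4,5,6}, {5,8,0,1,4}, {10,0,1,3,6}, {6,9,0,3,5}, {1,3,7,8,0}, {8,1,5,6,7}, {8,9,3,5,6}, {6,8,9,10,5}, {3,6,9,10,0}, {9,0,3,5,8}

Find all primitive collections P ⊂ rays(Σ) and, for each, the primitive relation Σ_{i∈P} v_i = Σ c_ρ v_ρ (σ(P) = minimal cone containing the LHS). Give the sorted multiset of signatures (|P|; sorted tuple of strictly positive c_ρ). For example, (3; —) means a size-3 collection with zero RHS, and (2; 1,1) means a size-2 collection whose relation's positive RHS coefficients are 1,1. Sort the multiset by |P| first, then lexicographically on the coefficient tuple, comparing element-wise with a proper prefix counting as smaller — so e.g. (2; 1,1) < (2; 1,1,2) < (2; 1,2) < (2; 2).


Primitive collections (15):

  • {2,8}:  v_{2} + v_{8} = 0  ⇒ sig = (2; —)
  • {4,7}:  v_{4} + v_{7} = 0  ⇒ sig = (2; —)
  • {1,9}:  v_{1} + v_{9} = v_{10}  ⇒ sig = (2; 1)
  • {2,3}:  v_{2} + v_{3} = v_{0} + v_{6}  ⇒ sig = (2; 1,1)
  • {2,9}:  v_{2} + v_{9} = v_{4} + v_{6}  ⇒ sig = (2; 1,1)
  • {3,4}:  v_{3} + v_{4} = v_{0} + v_{9}  ⇒ sig = (2; 1,1)
  • {7,9}:  v_{7} + v_{9} = v_{6} + v_{8}  ⇒ sig = (2; 1,1)
  • {2,10}:  v_{2} + v_{10} = v_{1} + v_{4} + v_{6}  ⇒ sig = (2; 1,1,1)
  • {7,10}:  v_{7} + v_{10} = v_{1} + v_{6} + v_{8}  ⇒ sig = (2; 1,1,1)
  • {0,6,8}:  v_{0} + v_{6} + v_{8} = v_{3}  ⇒ sig = (3; 1)
  • {1,3,5}:  v_{1} + v_{3} + v_{5} = v_{8}  ⇒ sig = (3; 1)
  • {4,6,8}:  v_{4} + v_{6} + v_{8} = v_{9}  ⇒ sig = (3; 1)
  • {0,5,10}:  v_{0} + v_{5} + v_{10} = v_{4} + v_{8}  ⇒ sig = (3; 1,1)
  • {3,5,10}:  v_{3} + v_{5} + v_{10} = v_{8} + v_{9}  ⇒ sig = (3; 1,1)
  • {0,1,5,6}:  v_{0} + v_{1} + v_{5} + v_{6} = 0  ⇒ sig = (4; —)

Sorted signature multiset PRS(X):
{ (2; —) ×2,  (2; 1),  (2; 1,1) ×4,  (2; 1,1,1) ×2,  (3; 1) ×3,  (3; 1,1) ×2,  (4; —) }


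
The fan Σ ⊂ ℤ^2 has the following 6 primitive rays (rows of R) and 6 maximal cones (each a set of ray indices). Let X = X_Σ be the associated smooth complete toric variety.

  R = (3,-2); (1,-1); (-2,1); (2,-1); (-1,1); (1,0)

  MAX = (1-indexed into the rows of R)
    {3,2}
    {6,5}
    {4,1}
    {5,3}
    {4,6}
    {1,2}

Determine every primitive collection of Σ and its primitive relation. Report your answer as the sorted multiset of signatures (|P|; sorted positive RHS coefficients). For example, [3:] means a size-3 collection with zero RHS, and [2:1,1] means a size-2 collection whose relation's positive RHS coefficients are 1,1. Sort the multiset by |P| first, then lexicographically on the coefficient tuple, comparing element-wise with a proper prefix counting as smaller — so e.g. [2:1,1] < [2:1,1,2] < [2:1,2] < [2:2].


9 minimal non-faces of Δ(Σ) (on 6 rays):

  {2,5}:  v_{2} + v_{5} = 0  so sig = [2:]
  {3,4}:  v_{3} + v_{4} = 0  so sig = [2:]
  {1,3}:  v_{1} + v_{3} = v_{2}  so sig = [2:1]
  {1,5}:  v_{1} + v_{5} = v_{4}  so sig = [2:1]
  {2,4}:  v_{2} + v_{4} = v_{1}  so sig = [2:1]
  {2,6}:  v_{2} + v_{6} = v_{4}  so sig = [2:1]
  {3,6}:  v_{3} + v_{6} = v_{5}  so sig = [2:1]
  {4,5}:  v_{4} + v_{5} = v_{6}  so sig = [2:1]
  {1,6}:  v_{1} + v_{6} = 2·v_{4}  so sig = [2:2]

so the primitive-relation signature multiset is
{ [2:] ×2,  [2:1] ×6,  [2:2] }


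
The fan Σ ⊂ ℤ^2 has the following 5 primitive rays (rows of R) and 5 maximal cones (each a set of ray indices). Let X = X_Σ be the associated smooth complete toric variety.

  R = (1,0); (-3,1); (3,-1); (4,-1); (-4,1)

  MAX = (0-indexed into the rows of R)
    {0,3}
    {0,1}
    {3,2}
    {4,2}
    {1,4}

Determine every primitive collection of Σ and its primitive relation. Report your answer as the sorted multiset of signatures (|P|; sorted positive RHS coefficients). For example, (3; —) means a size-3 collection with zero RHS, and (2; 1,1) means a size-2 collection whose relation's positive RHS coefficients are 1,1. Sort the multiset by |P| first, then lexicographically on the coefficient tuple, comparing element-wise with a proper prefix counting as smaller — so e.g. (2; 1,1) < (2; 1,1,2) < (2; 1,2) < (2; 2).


5 collections generate NE(X_Σ); each relation:

  • {1,2}:  v_{1} + v_{2} = 0  →  sig = (2; —)
  • {3,4}:  v_{3} + v_{4} = 0  →  sig = (2; —)
  • {0,2}:  v_{0} + v_{2} = v_{3}  →  sig = (2; 1)
  • {0,4}:  v_{0} + v_{4} = v_{1}  →  sig = (2; 1)
  • {1,3}:  v_{1} + v_{3} = v_{0}  →  sig = (2; 1)

Signatures (|P|; sorted positive RHS coefficients), sorted:
    (2; —)
    (2; —)
    (2; 1)
    (2; 1)
    (2; 1)


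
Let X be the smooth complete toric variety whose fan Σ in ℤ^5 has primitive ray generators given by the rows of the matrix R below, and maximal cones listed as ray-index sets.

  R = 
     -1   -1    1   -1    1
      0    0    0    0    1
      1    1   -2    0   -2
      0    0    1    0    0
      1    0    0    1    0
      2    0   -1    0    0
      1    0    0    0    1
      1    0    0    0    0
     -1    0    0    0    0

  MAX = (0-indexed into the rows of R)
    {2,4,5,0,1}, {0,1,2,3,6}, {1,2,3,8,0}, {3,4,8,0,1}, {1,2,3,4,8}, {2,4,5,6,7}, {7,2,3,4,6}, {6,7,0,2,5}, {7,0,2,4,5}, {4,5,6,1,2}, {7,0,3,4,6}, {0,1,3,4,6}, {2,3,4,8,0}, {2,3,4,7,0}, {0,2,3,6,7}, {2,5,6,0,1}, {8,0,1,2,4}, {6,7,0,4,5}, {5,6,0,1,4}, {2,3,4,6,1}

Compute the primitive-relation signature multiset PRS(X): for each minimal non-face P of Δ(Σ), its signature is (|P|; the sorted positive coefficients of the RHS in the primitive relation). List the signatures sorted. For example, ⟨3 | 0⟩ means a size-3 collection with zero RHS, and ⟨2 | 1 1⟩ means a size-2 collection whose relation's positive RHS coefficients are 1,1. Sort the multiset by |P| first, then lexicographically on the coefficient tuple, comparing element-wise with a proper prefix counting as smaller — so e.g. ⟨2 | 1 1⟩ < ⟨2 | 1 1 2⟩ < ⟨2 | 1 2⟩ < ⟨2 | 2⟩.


Σ has 7 primitive collections:

  {7,8}:  v_{7} + v_{8} = 0  →  sig = ⟨2 | 0⟩
  {1,7}:  v_{1} + v_{7} = v_{6}  →  sig = ⟨2 | 1⟩
  {6,8}:  v_{6} + v_{8} = v_{1}  →  sig = ⟨2 | 1⟩
  {5,8}:  v_{5} + v_{8} = v_{0} + v_{1} + v_{2} + v_{4}  →  sig = ⟨2 | 1 1 1 1⟩
  {3,5}:  v_{3} + v_{5} = 2·v_{7}  →  sig = ⟨2 | 2⟩
  {0,2,4,6}:  v_{0} + v_{2} + v_{4} + v_{6} = v_{5}  →  sig = ⟨4 | 1⟩
  {0,1,2,3,4}:  v_{0} + v_{1} + v_{2} + v_{3} + v_{4} = v_{7}  →  sig = ⟨5 | 1⟩

Sorted signature multiset PRS(X):
{ ⟨2 | 0⟩,  ⟨2 | 1⟩ ×2,  ⟨2 | 1 1 1 1⟩,  ⟨2 | 2⟩,  ⟨4 | 1⟩,  ⟨5 | 1⟩ }


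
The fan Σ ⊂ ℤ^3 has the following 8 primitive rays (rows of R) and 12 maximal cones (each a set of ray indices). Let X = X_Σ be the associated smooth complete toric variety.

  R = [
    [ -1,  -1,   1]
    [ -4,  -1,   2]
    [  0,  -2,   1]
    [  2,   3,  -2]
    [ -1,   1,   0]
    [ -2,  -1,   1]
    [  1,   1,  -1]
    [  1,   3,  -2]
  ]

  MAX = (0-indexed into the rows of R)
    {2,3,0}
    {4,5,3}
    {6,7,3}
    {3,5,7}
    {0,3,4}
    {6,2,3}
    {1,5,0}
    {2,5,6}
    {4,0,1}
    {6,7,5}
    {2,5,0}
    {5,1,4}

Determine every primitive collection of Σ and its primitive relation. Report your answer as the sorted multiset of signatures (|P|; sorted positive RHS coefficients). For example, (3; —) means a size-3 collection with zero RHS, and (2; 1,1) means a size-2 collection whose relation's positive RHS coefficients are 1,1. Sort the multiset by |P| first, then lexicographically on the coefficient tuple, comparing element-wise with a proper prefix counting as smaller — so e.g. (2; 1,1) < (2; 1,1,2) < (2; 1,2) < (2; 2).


Minimal non-faces — 14 found among 8 rays, 12 max cones:

  • {0,6}:  v_{0} + v_{6} = 0 ; sig = (2; —)
  • {2,4}:  v_{2} + v_{4} = v_{0} ; sig = (2; 1)
  • {2,7}:  v_{2} + v_{7} = v_{6} ; sig = (2; 1)
  • {0,7}:  v_{0} + v_{7} = v_{3} + v_{5} ; sig = (2; 1,1)
  • {1,6}:  v_{1} + v_{6} = v_{4} + v_{5} ; sig = (2; 1,1)
  • {4,6}:  v_{4} + v_{6} = v_{3} + v_{5} ; sig = (2; 1,1)
  • {1,7}:  v_{1} + v_{7} = v_{3} + v_{4} + 2·v_{5} ; sig = (2; 1,1,2)
  • {1,2}:  v_{1} + v_{2} = 2·v_{0} + v_{5} ; sig = (2; 1,2)
  • {1,3}:  v_{1} + v_{3} = 2·v_{4} ; sig = (2; 2)
  • {4,7}:  v_{4} + v_{7} = 2·v_{3} + 2·v_{5} ; sig = (2; 2,2)
  • {2,3,5}:  v_{2} + v_{3} + v_{5} = 0 ; sig = (3; —)
  • {0,3,5}:  v_{0} + v_{3} + v_{5} = v_{4} ; sig = (3; 1)
  • {0,4,5}:  v_{0} + v_{4} + v_{5} = v_{1} ; sig = (3; 1)
  • {3,5,6}:  v_{3} + v_{5} + v_{6} = v_{7} ; sig = (3; 1)

Sorted signature multiset PRS(X):
    (2; —)
    (2; 1)
    (2; 1)
    (2; 1,1)
    (2; 1,1)
    (2; 1,1)
    (2; 1,1,2)
    (2; 1,2)
    (2; 2)
    (2; 2,2)
    (3; —)
    (3; 1)
    (3; 1)
    (3; 1)


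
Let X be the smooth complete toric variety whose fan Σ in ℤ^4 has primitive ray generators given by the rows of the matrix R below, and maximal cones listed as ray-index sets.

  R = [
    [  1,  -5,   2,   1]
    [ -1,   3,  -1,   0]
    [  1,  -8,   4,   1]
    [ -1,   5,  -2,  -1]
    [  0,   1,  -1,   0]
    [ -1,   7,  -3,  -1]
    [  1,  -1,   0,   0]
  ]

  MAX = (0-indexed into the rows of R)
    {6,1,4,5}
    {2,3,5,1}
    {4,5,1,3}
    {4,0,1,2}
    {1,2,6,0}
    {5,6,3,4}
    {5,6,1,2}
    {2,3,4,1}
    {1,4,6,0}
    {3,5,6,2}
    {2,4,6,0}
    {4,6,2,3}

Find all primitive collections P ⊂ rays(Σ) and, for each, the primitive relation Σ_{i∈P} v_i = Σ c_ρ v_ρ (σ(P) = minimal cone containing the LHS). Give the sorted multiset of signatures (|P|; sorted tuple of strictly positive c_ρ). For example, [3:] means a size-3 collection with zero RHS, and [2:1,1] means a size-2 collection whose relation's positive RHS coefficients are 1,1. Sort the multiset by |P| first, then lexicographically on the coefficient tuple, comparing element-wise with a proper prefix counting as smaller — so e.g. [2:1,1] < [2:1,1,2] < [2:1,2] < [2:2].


Δ(Σ) — 7 vertices, 5 min non-faces:

  P = {0,3}:  v_{0} + v_{3} = 0  ⟹  sig = [2:]
  P = {0,5}:  v_{0} + v_{5} = v_{1} + v_{6}  ⟹  sig = [2:1,1]
  P = {2,4,5}:  v_{2} + v_{4} + v_{5} = 0  ⟹  sig = [3:]
  P = {1,3,6}:  v_{1} + v_{3} + v_{6} = v_{5}  ⟹  sig = [3:1]
  P = {1,2,4,6}:  v_{1} + v_{2} + v_{4} + v_{6} = v_{0}  ⟹  sig = [4:1]

so the primitive-relation signature multiset is
    [2:]
    [2:1,1]
    [3:]
    [3:1]
    [4:1]


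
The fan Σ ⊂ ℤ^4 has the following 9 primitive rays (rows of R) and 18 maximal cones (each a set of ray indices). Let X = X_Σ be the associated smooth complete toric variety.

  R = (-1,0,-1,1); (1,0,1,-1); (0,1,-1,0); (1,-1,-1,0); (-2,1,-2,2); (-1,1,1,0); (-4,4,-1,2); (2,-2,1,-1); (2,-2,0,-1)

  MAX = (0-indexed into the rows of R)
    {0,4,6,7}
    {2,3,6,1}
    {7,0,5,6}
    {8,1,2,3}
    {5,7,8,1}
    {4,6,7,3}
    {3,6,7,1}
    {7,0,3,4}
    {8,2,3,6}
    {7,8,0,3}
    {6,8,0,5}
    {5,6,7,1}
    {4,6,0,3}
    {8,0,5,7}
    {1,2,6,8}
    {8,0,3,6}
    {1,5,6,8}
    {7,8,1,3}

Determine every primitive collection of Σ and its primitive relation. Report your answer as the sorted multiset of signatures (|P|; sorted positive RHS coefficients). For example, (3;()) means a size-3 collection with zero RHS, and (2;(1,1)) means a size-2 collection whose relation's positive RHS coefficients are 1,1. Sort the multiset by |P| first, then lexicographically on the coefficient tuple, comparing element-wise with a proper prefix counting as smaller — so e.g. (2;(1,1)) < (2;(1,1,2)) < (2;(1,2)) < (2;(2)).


12 minimal non-faces of Δ(Σ) (on 9 rays):

  P = {0,1}:  v_{0} + v_{1} = 0  ⟹  sig = (2;())
  P = {3,5}:  v_{3} + v_{5} = 0  ⟹  sig = (2;())
  P = {2,7}:  v_{2} + v_{7} = v_{1} + v_{3}  ⟹  sig = (2;(1,1))
  P = {4,8}:  v_{4} + v_{8} = v_{0} + v_{3}  ⟹  sig = (2;(1,1))
  P = {0,2}:  v_{0} + v_{2} = v_{3} + v_{6} + v_{8}  ⟹  sig = (2;(1,1,1))
  P = {1,4}:  v_{1} + v_{4} = v_{3} + v_{6} + v_{7}  ⟹  sig = (2;(1,1,1))
  P = {2,5}:  v_{2} + v_{5} = v_{1} + v_{6} + v_{8}  ⟹  sig = (2;(1,1,1))
  P = {4,5}:  v_{4} + v_{5} = v_{0} + v_{6} + v_{7}  ⟹  sig = (2;(1,1,1))
  P = {2,4}:  v_{2} + v_{4} = 2·v_{3} + v_{6}  ⟹  sig = (2;(1,2))
  P = {6,7,8}:  v_{6} + v_{7} + v_{8} = 0  ⟹  sig = (3;())
  P = {0,3,6,7}:  v_{0} + v_{3} + v_{6} + v_{7} = v_{4}  ⟹  sig = (4;(1))
  P = {1,3,6,8}:  v_{1} + v_{3} + v_{6} + v_{8} = v_{2}  ⟹  sig = (4;(1))

Sorted signature multiset PRS(X):
    (2;())
    (2;())
    (2;(1,1))
    (2;(1,1))
    (2;(1,1,1))
    (2;(1,1,1))
    (2;(1,1,1))
    (2;(1,1,1))
    (2;(1,2))
    (3;())
    (4;(1))
    (4;(1))


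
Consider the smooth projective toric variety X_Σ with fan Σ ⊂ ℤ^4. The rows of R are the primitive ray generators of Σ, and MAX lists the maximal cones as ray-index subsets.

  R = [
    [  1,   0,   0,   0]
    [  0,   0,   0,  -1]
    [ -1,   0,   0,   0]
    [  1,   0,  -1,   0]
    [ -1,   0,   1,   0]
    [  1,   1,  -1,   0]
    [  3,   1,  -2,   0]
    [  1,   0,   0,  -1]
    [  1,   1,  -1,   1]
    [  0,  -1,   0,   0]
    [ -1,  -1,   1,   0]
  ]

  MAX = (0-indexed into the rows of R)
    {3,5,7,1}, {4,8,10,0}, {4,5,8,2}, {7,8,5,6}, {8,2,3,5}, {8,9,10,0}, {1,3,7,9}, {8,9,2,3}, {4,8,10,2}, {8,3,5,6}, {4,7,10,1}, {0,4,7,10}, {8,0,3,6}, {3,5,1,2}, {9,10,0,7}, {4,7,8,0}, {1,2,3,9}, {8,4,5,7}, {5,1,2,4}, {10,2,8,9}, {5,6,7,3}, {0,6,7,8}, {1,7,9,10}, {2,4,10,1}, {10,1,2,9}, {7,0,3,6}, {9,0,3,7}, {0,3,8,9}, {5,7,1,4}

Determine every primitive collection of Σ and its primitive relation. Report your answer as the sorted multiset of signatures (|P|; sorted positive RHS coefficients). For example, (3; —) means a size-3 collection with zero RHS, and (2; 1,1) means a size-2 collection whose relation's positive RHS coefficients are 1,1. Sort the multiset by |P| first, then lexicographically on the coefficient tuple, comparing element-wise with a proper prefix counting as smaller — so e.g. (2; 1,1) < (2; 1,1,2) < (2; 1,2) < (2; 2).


Primitive collections (18):

  • {0,2}:  v_{0} + v_{2} = 0  ⇒ sig = (2; —)
  • {3,4}:  v_{3} + v_{4} = 0  ⇒ sig = (2; —)
  • {5,10}:  v_{5} + v_{10} = 0  ⇒ sig = (2; —)
  • {0,1}:  v_{0} + v_{1} = v_{7}  ⇒ sig = (2; 1)
  • {1,8}:  v_{1} + v_{8} = v_{5}  ⇒ sig = (2; 1)
  • {2,7}:  v_{2} + v_{7} = v_{1}  ⇒ sig = (2; 1)
  • {3,10}:  v_{3} + v_{10} = v_{9}  ⇒ sig = (2; 1)
  • {4,9}:  v_{4} + v_{9} = v_{10}  ⇒ sig = (2; 1)
  • {5,9}:  v_{5} + v_{9} = v_{3}  ⇒ sig = (2; 1)
  • {0,5}:  v_{0} + v_{5} = v_{7} + v_{8}  ⇒ sig = (2; 1,1)
  • {2,6}:  v_{2} + v_{6} = v_{3} + v_{5}  ⇒ sig = (2; 1,1)
  • {4,6}:  v_{4} + v_{6} = v_{7} + v_{8}  ⇒ sig = (2; 1,1)
  • {6,10}:  v_{6} + v_{10} = v_{0} + v_{3}  ⇒ sig = (2; 1,1)
  • {1,6}:  v_{1} + v_{6} = v_{3} + v_{5} + v_{7}  ⇒ sig = (2; 1,1,1)
  • {6,9}:  v_{6} + v_{9} = v_{0} + 2·v_{3}  ⇒ sig = (2; 1,2)
  • {3,7,8}:  v_{3} + v_{7} + v_{8} = v_{6}  ⇒ sig = (3; 1)
  • {7,8,10}:  v_{7} + v_{8} + v_{10} = v_{0}  ⇒ sig = (3; 1)
  • {7,8,9}:  v_{7} + v_{8} + v_{9} = v_{0} + v_{3}  ⇒ sig = (3; 1,1)

Signatures (|P|; sorted positive RHS coefficients), sorted:
[(2; —), (2; —), (2; —), (2; 1), (2; 1), (2; 1), (2; 1), (2; 1), (2; 1), (2; 1,1), (2; 1,1), (2; 1,1), (2; 1,1), (2; 1,1,1), (2; 1,2), (3; 1), (3; 1), (3; 1,1)]


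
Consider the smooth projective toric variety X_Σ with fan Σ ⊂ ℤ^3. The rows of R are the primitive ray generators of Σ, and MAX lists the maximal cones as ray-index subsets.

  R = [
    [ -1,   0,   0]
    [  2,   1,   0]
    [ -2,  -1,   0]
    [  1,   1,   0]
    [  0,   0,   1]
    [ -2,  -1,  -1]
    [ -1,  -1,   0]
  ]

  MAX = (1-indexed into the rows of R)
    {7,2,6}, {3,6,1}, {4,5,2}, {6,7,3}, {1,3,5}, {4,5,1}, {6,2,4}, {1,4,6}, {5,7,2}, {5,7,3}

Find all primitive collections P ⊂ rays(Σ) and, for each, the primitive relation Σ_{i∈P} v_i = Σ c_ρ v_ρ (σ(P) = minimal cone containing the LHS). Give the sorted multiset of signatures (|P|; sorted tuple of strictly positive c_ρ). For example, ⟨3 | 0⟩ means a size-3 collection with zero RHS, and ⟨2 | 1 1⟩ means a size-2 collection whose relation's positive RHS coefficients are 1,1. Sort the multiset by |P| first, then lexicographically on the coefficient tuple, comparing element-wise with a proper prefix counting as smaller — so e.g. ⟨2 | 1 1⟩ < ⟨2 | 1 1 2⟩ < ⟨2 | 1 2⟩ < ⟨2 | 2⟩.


Minimal non-faces — 6 found among 7 rays, 10 max cones:

  • {2,3}:  v_{2} + v_{3} = 0 — sig = ⟨2 | 0⟩
  • {4,7}:  v_{4} + v_{7} = 0 — sig = ⟨2 | 0⟩
  • {1,2}:  v_{1} + v_{2} = v_{4} — sig = ⟨2 | 1⟩
  • {1,7}:  v_{1} + v_{7} = v_{3} — sig = ⟨2 | 1⟩
  • {3,4}:  v_{3} + v_{4} = v_{1} — sig = ⟨2 | 1⟩
  • {5,6}:  v_{5} + v_{6} = v_{3} — sig = ⟨2 | 1⟩

Hence PRS(X_Σ) =
    ⟨2 | 0⟩
    ⟨2 | 0⟩
    ⟨2 | 1⟩
    ⟨2 | 1⟩
    ⟨2 | 1⟩
    ⟨2 | 1⟩


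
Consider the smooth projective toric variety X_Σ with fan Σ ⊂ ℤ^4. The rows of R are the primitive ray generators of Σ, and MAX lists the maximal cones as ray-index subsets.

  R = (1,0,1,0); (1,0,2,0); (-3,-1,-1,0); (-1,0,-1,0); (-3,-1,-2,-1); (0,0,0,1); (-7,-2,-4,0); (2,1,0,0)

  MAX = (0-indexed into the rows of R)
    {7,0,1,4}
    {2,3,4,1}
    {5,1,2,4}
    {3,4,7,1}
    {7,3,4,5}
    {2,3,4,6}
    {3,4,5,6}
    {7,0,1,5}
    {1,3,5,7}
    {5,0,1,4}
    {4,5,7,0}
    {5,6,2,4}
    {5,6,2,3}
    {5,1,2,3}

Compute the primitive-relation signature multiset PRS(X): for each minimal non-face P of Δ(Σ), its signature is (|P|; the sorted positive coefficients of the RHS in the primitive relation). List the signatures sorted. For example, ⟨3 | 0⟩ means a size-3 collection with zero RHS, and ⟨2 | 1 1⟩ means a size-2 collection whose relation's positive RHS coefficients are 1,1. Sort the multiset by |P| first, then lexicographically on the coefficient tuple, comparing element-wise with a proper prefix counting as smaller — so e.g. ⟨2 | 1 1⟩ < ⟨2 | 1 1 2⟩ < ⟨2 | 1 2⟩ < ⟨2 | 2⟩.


9 collections generate NE(X_Σ); each relation:

  P={0,3}:  v_{0} + v_{3} = 0 ; sig = ⟨2 | 0⟩
  P={2,7}:  v_{2} + v_{7} = v_{3} ; sig = ⟨2 | 1⟩
  P={0,2}:  v_{0} + v_{2} = v_{1} + v_{4} + v_{5} ; sig = ⟨2 | 1 1 1⟩
  P={0,6}:  v_{0} + v_{6} = v_{2} + v_{4} + v_{5} ; sig = ⟨2 | 1 1 1⟩
  P={6,7}:  v_{6} + v_{7} = 2·v_{3} + v_{4} + v_{5} ; sig = ⟨2 | 1 1 2⟩
  P={1,6}:  v_{1} + v_{6} = 2·v_{2} ; sig = ⟨2 | 2⟩
  P={1,4,5,7}:  v_{1} + v_{4} + v_{5} + v_{7} = 0 ; sig = ⟨4 | 0⟩
  P={1,3,4,5}:  v_{1} + v_{3} + v_{4} + v_{5} = v_{2} ; sig = ⟨4 | 1⟩
  P={2,3,4,5}:  v_{2} + v_{3} + v_{4} + v_{5} = v_{6} ; sig = ⟨4 | 1⟩

Signatures (|P|; sorted positive RHS coefficients), sorted:
[⟨2 | 0⟩, ⟨2 | 1⟩, ⟨2 | 1 1 1⟩, ⟨2 | 1 1 1⟩, ⟨2 | 1 1 2⟩, ⟨2 | 2⟩, ⟨4 | 0⟩, ⟨4 | 1⟩, ⟨4 | 1⟩]


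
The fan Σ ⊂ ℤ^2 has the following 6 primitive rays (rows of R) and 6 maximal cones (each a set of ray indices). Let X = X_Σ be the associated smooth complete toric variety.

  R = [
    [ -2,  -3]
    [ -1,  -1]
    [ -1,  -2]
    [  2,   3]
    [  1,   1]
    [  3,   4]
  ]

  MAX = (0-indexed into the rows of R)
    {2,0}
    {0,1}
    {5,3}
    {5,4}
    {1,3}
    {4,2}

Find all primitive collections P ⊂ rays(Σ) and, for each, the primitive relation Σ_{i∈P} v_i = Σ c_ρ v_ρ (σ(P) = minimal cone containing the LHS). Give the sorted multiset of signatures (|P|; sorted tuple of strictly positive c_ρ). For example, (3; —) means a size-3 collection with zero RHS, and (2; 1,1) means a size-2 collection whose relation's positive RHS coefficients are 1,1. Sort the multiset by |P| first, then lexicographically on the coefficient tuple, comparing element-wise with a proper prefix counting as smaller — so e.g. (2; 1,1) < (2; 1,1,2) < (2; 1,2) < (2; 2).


Minimal non-faces — 9 found among 6 rays, 6 max cones:

  P = {0,3}:  v_{0} + v_{3} = 0  →  sig = (2; —)
  P = {1,4}:  v_{1} + v_{4} = 0  →  sig = (2; —)
  P = {0,4}:  v_{0} + v_{4} = v_{2}  →  sig = (2; 1)
  P = {0,5}:  v_{0} + v_{5} = v_{4}  →  sig = (2; 1)
  P = {1,2}:  v_{1} + v_{2} = v_{0}  →  sig = (2; 1)
  P = {1,5}:  v_{1} + v_{5} = v_{3}  →  sig = (2; 1)
  P = {2,3}:  v_{2} + v_{3} = v_{4}  →  sig = (2; 1)
  P = {3,4}:  v_{3} + v_{4} = v_{5}  →  sig = (2; 1)
  P = {2,5}:  v_{2} + v_{5} = 2·v_{4}  →  sig = (2; 2)

Sorted signature multiset PRS(X):
    (2; —)
    (2; —)
    (2; 1)
    (2; 1)
    (2; 1)
    (2; 1)
    (2; 1)
    (2; 1)
    (2; 2)


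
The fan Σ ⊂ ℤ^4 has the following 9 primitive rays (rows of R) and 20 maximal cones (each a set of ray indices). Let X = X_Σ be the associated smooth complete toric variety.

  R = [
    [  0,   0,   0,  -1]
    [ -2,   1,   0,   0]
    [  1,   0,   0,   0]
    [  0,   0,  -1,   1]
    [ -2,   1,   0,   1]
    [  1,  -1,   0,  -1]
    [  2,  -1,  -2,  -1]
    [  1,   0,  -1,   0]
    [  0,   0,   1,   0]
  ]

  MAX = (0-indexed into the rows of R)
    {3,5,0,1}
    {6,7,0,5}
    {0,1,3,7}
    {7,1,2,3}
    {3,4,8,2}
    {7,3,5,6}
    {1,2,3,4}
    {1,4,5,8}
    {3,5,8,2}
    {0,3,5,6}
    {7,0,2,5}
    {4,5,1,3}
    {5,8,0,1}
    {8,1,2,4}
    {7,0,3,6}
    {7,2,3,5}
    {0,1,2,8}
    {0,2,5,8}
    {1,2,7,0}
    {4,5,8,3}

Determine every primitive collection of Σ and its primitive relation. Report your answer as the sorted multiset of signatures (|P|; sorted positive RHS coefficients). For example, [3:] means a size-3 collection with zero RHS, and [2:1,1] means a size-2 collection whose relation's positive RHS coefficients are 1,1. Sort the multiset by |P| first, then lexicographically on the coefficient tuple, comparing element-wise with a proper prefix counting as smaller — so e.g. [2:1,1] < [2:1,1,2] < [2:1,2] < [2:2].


Σ has 14 primitive collections:

  • {0,4}:  v_{0} + v_{4} = v_{1} ; sig = [2:1]
  • {7,8}:  v_{7} + v_{8} = v_{2} ; sig = [2:1]
  • {6,8}:  v_{6} + v_{8} = v_{5} + v_{7} ; sig = [2:1,1]
  • {4,7}:  v_{4} + v_{7} = v_{1} + v_{2} + v_{3} ; sig = [2:1,1,1]
  • {2,6}:  v_{2} + v_{6} = v_{5} + 2·v_{7} ; sig = [2:1,2]
  • {4,6}:  v_{4} + v_{6} = 2·v_{0} + 2·v_{3} ; sig = [2:2,2]
  • {1,6}:  v_{1} + v_{6} = 3·v_{0} + 2·v_{3} ; sig = [2:2,3]
  • {0,3,8}:  v_{0} + v_{3} + v_{8} = 0 ; sig = [3:]
  • {2,4,5}:  v_{2} + v_{4} + v_{5} = 0 ; sig = [3:]
  • {0,2,3}:  v_{0} + v_{2} + v_{3} = v_{7} ; sig = [3:1]
  • {1,2,5}:  v_{1} + v_{2} + v_{5} = v_{0} ; sig = [3:1]
  • {1,3,8}:  v_{1} + v_{3} + v_{8} = v_{4} ; sig = [3:1]
  • {1,5,7}:  v_{1} + v_{5} + v_{7} = 2·v_{0} + v_{3} ; sig = [3:1,2]
  • {0,3,5,7}:  v_{0} + v_{3} + v_{5} + v_{7} = v_{6} ; sig = [4:1]

Signatures (|P|; sorted positive RHS coefficients), sorted:
{ [2:1] ×2,  [2:1,1],  [2:1,1,1],  [2:1,2],  [2:2,2],  [2:2,3],  [3:] ×2,  [3:1] ×3,  [3:1,2],  [4:1] }


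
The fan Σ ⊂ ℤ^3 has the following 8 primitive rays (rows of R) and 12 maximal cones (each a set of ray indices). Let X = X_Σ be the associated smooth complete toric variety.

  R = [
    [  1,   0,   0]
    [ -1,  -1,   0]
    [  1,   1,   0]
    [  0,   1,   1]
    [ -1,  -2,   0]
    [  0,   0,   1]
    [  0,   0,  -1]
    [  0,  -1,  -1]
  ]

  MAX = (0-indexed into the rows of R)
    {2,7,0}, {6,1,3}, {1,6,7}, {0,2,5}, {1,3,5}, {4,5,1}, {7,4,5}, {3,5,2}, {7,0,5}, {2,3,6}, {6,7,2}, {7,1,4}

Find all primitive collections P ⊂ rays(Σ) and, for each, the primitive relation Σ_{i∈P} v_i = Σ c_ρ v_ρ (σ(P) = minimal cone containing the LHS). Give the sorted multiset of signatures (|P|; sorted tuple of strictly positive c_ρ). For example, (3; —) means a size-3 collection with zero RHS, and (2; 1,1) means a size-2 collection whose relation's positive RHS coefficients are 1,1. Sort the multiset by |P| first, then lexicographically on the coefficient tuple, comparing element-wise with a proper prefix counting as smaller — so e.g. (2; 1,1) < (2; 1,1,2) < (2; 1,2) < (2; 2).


The 12 primitive collections of Σ (r=8, n=3):

  P={1,2}:  v_{1} + v_{2} = 0  ⇒ sig = (2; —)
  P={3,7}:  v_{3} + v_{7} = 0  ⇒ sig = (2; —)
  P={5,6}:  v_{5} + v_{6} = 0  ⇒ sig = (2; —)
  P={0,1}:  v_{0} + v_{1} = v_{5} + v_{7}  ⇒ sig = (2; 1,1)
  P={0,3}:  v_{0} + v_{3} = v_{2} + v_{5}  ⇒ sig = (2; 1,1)
  P={0,6}:  v_{0} + v_{6} = v_{2} + v_{7}  ⇒ sig = (2; 1,1)
  P={2,4}:  v_{2} + v_{4} = v_{5} + v_{7}  ⇒ sig = (2; 1,1)
  P={3,4}:  v_{3} + v_{4} = v_{1} + v_{5}  ⇒ sig = (2; 1,1)
  P={4,6}:  v_{4} + v_{6} = v_{1} + v_{7}  ⇒ sig = (2; 1,1)
  P={0,4}:  v_{0} + v_{4} = 2·v_{5} + 2·v_{7}  ⇒ sig = (2; 2,2)
  P={1,5,7}:  v_{1} + v_{5} + v_{7} = v_{4}  ⇒ sig = (3; 1)
  P={2,5,7}:  v_{2} + v_{5} + v_{7} = v_{0}  ⇒ sig = (3; 1)

Hence PRS(X_Σ) =
[(2; —), (2; —), (2; —), (2; 1,1), (2; 1,1), (2; 1,1), (2; 1,1), (2; 1,1), (2; 1,1), (2; 2,2), (3; 1), (3; 1)]


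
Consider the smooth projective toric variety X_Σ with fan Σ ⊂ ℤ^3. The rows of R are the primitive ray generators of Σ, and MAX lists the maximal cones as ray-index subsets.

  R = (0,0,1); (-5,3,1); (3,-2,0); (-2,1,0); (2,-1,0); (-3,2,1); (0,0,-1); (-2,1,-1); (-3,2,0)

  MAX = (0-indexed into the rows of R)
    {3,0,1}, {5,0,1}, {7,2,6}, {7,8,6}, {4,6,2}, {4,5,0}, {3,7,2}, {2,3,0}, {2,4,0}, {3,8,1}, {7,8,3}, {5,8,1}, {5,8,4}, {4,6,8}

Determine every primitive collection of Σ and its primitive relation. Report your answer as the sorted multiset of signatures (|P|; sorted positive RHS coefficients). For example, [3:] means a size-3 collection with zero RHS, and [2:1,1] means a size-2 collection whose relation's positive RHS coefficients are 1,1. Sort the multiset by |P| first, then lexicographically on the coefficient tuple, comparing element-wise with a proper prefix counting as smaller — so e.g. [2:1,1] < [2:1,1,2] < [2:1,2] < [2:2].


15 minimal non-faces of Δ(Σ) (on 9 rays):

  P = {0,6}:  v_{0} + v_{6} = 0  so sig = [2:]
  P = {2,8}:  v_{2} + v_{8} = 0  so sig = [2:]
  P = {3,4}:  v_{3} + v_{4} = 0  so sig = [2:]
  P = {0,7}:  v_{0} + v_{7} = v_{3}  so sig = [2:1]
  P = {0,8}:  v_{0} + v_{8} = v_{5}  so sig = [2:1]
  P = {1,4}:  v_{1} + v_{4} = v_{5}  so sig = [2:1]
  P = {2,5}:  v_{2} + v_{5} = v_{0}  so sig = [2:1]
  P = {3,5}:  v_{3} + v_{5} = v_{1}  so sig = [2:1]
  P = {3,6}:  v_{3} + v_{6} = v_{7}  so sig = [2:1]
  P = {4,7}:  v_{4} + v_{7} = v_{6}  so sig = [2:1]
  P = {5,6}:  v_{5} + v_{6} = v_{8}  so sig = [2:1]
  P = {1,2}:  v_{1} + v_{2} = v_{0} + v_{3}  so sig = [2:1,1]
  P = {1,6}:  v_{1} + v_{6} = v_{3} + v_{8}  so sig = [2:1,1]
  P = {5,7}:  v_{5} + v_{7} = v_{3} + v_{8}  so sig = [2:1,1]
  P = {1,7}:  v_{1} + v_{7} = 2·v_{3} + v_{8}  so sig = [2:1,2]

so the primitive-relation signature multiset is
    |P|=2: 15 collections, coeffs (), (), (), (1), (1), (1), (1), (1), (1), (1), (1), (1,1), (1,1), (1,1), (1,2)
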